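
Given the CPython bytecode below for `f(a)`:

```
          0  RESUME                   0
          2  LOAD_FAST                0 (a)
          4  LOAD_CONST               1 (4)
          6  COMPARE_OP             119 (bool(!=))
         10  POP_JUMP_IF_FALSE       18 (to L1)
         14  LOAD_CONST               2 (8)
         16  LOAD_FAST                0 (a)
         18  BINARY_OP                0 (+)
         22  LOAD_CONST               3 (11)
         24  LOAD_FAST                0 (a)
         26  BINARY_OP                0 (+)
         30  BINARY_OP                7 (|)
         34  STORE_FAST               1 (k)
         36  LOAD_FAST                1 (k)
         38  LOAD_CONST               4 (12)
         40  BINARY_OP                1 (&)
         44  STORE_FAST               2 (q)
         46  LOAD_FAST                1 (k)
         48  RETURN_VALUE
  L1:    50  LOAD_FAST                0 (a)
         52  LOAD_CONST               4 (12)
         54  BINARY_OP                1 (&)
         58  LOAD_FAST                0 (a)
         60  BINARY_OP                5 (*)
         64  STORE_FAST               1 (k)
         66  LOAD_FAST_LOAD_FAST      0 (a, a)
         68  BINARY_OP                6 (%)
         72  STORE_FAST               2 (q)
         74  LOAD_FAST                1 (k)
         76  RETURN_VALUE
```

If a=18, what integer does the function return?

LOAD_FAST a → push 18. Stack: [18]
LOAD_CONST → push 4. Stack: [18, 4]
COMPARE_OP bool(!=) → 18 vs 4 = True. Stack: [True]
POP_JUMP_IF_FALSE → pop True; no jump. Stack: []
LOAD_CONST → push 8. Stack: [8]
LOAD_FAST a → push 18. Stack: [8, 18]
BINARY_OP + → 8 + 18 = 26. Stack: [26]
LOAD_CONST → push 11. Stack: [26, 11]
LOAD_FAST a → push 18. Stack: [26, 11, 18]
BINARY_OP + → 11 + 18 = 29. Stack: [26, 29]
BINARY_OP | → 26 | 29 = 31. Stack: [31]
STORE_FAST k → k=31. Stack: []
LOAD_FAST k → push 31. Stack: [31]
LOAD_CONST → push 12. Stack: [31, 12]
BINARY_OP & → 31 & 12 = 12. Stack: [12]
STORE_FAST q → q=12. Stack: []
LOAD_FAST k → push 31. Stack: [31]
RETURN_VALUE → return 31.

31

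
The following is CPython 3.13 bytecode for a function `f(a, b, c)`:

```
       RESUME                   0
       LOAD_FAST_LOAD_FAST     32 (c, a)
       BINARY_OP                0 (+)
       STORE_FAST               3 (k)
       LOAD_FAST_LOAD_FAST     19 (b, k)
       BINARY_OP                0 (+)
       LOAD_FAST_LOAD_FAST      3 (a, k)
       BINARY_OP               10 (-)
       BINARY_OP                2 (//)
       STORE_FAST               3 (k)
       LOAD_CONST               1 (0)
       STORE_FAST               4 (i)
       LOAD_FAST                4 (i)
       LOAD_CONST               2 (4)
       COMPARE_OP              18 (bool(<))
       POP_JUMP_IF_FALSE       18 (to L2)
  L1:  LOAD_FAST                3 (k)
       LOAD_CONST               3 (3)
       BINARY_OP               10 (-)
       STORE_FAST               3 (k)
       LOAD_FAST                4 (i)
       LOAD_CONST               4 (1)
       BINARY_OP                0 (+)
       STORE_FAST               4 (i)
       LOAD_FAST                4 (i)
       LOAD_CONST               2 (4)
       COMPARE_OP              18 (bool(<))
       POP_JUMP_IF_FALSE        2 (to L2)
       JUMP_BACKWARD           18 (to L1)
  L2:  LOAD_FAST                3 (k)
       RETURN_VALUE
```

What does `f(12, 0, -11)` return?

-12

LOAD_FAST_LOAD_FAST c,a → push -11,12. Stack: [-11, 12]
BINARY_OP + → -11 + 12 = 1. Stack: [1]
STORE_FAST k → k=1. Stack: []
LOAD_FAST_LOAD_FAST b,k → push 0,1. Stack: [0, 1]
BINARY_OP + → 0 + 1 = 1. Stack: [1]
LOAD_FAST_LOAD_FAST a,k → push 12,1. Stack: [1, 12, 1]
BINARY_OP - → 12 - 1 = 11. Stack: [1, 11]
BINARY_OP // → 1 // 11 = 0. Stack: [0]
STORE_FAST k → k=0. Stack: []
LOAD_CONST → push 0. Stack: [0]
STORE_FAST i → i=0. Stack: []
LOAD_FAST i → push 0. Stack: [0]
LOAD_CONST → push 4. Stack: [0, 4]
COMPARE_OP bool(<) → 0 vs 4 = True. Stack: [True]
POP_JUMP_IF_FALSE → pop True; no jump. Stack: []
LOAD_FAST k → push 0. Stack: [0]
LOAD_CONST → push 3. Stack: [0, 3]
BINARY_OP - → 0 - 3 = -3. Stack: [-3]
STORE_FAST k → k=-3. Stack: []
LOAD_FAST i → push 0. Stack: [0]
LOAD_CONST → push 1. Stack: [0, 1]
BINARY_OP + → 0 + 1 = 1. Stack: [1]
STORE_FAST i → i=1. Stack: []
LOAD_FAST i → push 1. Stack: [1]
LOAD_CONST → push 4. Stack: [1, 4]
COMPARE_OP bool(<) → 1 vs 4 = True. Stack: [True]
POP_JUMP_IF_FALSE → pop True; no jump. Stack: []
LOAD_FAST k → push -3. Stack: [-3]
LOAD_CONST → push 3. Stack: [-3, 3]
BINARY_OP - → -3 - 3 = -6. Stack: [-6]
STORE_FAST k → k=-6. Stack: []
LOAD_FAST i → push 1. Stack: [1]
LOAD_CONST → push 1. Stack: [1, 1]
BINARY_OP + → 1 + 1 = 2. Stack: [2]
STORE_FAST i → i=2. Stack: []
LOAD_FAST i → push 2. Stack: [2]
LOAD_CONST → push 4. Stack: [2, 4]
COMPARE_OP bool(<) → 2 vs 4 = True. Stack: [True]
POP_JUMP_IF_FALSE → pop True; no jump. Stack: []
LOAD_FAST k → push -6. Stack: [-6]
LOAD_CONST → push 3. Stack: [-6, 3]
BINARY_OP - → -6 - 3 = -9. Stack: [-9]
STORE_FAST k → k=-9. Stack: []
LOAD_FAST i → push 2. Stack: [2]
LOAD_CONST → push 1. Stack: [2, 1]
BINARY_OP + → 2 + 1 = 3. Stack: [3]
STORE_FAST i → i=3. Stack: []
LOAD_FAST i → push 3. Stack: [3]
LOAD_CONST → push 4. Stack: [3, 4]
COMPARE_OP bool(<) → 3 vs 4 = True. Stack: [True]
POP_JUMP_IF_FALSE → pop True; no jump. Stack: []
LOAD_FAST k → push -9. Stack: [-9]
LOAD_CONST → push 3. Stack: [-9, 3]
BINARY_OP - → -9 - 3 = -12. Stack: [-12]
STORE_FAST k → k=-12. Stack: []
LOAD_FAST i → push 3. Stack: [3]
LOAD_CONST → push 1. Stack: [3, 1]
BINARY_OP + → 3 + 1 = 4. Stack: [4]
STORE_FAST i → i=4. Stack: []
LOAD_FAST i → push 4. Stack: [4]
LOAD_CONST → push 4. Stack: [4, 4]
COMPARE_OP bool(<) → 4 vs 4 = False. Stack: [False]
POP_JUMP_IF_FALSE → pop False; jump. Stack: []
LOAD_FAST k → push -12. Stack: [-12]
RETURN_VALUE → return -12.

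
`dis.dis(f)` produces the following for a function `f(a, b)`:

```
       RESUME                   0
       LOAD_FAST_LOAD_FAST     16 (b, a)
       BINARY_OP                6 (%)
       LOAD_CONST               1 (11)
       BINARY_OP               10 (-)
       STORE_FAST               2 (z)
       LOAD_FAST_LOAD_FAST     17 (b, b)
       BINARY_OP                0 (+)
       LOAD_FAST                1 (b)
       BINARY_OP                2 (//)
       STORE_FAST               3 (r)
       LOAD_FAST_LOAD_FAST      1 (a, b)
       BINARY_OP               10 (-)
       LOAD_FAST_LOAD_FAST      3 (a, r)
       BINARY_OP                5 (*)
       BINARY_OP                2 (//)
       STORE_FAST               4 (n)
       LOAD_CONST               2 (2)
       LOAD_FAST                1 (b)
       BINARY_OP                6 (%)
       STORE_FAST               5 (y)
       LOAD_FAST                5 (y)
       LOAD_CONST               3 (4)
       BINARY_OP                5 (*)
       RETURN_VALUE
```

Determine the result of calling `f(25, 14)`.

LOAD_FAST_LOAD_FAST b,a → push 14,25. Stack: [14, 25]
BINARY_OP % → 14 % 25 = 14. Stack: [14]
LOAD_CONST → push 11. Stack: [14, 11]
BINARY_OP - → 14 - 11 = 3. Stack: [3]
STORE_FAST z → z=3. Stack: []
LOAD_FAST_LOAD_FAST b,b → push 14,14. Stack: [14, 14]
BINARY_OP + → 14 + 14 = 28. Stack: [28]
LOAD_FAST b → push 14. Stack: [28, 14]
BINARY_OP // → 28 // 14 = 2. Stack: [2]
STORE_FAST r → r=2. Stack: []
LOAD_FAST_LOAD_FAST a,b → push 25,14. Stack: [25, 14]
BINARY_OP - → 25 - 14 = 11. Stack: [11]
LOAD_FAST_LOAD_FAST a,r → push 25,2. Stack: [11, 25, 2]
BINARY_OP * → 25 * 2 = 50. Stack: [11, 50]
BINARY_OP // → 11 // 50 = 0. Stack: [0]
STORE_FAST n → n=0. Stack: []
LOAD_CONST → push 2. Stack: [2]
LOAD_FAST b → push 14. Stack: [2, 14]
BINARY_OP % → 2 % 14 = 2. Stack: [2]
STORE_FAST y → y=2. Stack: []
LOAD_FAST y → push 2. Stack: [2]
LOAD_CONST → push 4. Stack: [2, 4]
BINARY_OP * → 2 * 4 = 8. Stack: [8]
RETURN_VALUE → return 8.

8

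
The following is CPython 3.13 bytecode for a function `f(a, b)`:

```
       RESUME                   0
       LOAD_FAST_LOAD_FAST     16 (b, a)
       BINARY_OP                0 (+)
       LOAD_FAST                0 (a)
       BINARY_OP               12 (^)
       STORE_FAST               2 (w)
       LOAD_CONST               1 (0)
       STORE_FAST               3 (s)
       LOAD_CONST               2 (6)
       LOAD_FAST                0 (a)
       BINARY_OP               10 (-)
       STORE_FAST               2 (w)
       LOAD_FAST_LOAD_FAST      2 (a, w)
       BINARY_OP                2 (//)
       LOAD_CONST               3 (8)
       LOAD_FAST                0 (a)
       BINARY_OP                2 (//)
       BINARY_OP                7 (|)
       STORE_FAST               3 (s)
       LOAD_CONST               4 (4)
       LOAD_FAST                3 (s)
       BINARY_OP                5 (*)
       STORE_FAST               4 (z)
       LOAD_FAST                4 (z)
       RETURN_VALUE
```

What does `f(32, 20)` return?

-8

LOAD_FAST_LOAD_FAST b,a → push 20,32. Stack: [20, 32]
BINARY_OP + → 20 + 32 = 52. Stack: [52]
LOAD_FAST a → push 32. Stack: [52, 32]
BINARY_OP ^ → 52 ^ 32 = 20. Stack: [20]
STORE_FAST w → w=20. Stack: []
LOAD_CONST → push 0. Stack: [0]
STORE_FAST s → s=0. Stack: []
LOAD_CONST → push 6. Stack: [6]
LOAD_FAST a → push 32. Stack: [6, 32]
BINARY_OP - → 6 - 32 = -26. Stack: [-26]
STORE_FAST w → w=-26. Stack: []
LOAD_FAST_LOAD_FAST a,w → push 32,-26. Stack: [32, -26]
BINARY_OP // → 32 // -26 = -2. Stack: [-2]
LOAD_CONST → push 8. Stack: [-2, 8]
LOAD_FAST a → push 32. Stack: [-2, 8, 32]
BINARY_OP // → 8 // 32 = 0. Stack: [-2, 0]
BINARY_OP | → -2 | 0 = -2. Stack: [-2]
STORE_FAST s → s=-2. Stack: []
LOAD_CONST → push 4. Stack: [4]
LOAD_FAST s → push -2. Stack: [4, -2]
BINARY_OP * → 4 * -2 = -8. Stack: [-8]
STORE_FAST z → z=-8. Stack: []
LOAD_FAST z → push -8. Stack: [-8]
RETURN_VALUE → return -8.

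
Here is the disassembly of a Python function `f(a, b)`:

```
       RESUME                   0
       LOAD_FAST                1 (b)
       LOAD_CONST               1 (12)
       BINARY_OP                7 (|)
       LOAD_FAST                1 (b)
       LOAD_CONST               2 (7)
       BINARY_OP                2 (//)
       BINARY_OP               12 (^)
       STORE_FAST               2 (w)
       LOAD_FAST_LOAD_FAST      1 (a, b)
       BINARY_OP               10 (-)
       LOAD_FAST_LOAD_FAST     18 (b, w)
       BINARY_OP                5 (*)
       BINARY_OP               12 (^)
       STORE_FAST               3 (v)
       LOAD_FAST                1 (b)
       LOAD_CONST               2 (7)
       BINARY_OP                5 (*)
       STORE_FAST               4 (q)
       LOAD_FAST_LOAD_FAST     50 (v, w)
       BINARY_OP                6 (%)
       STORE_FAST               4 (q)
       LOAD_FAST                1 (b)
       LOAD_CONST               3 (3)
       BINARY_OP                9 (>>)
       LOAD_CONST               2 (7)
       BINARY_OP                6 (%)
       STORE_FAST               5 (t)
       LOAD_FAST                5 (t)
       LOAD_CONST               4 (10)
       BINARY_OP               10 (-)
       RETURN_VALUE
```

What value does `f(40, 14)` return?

-9

LOAD_FAST b → push 14. Stack: [14]
LOAD_CONST → push 12. Stack: [14, 12]
BINARY_OP | → 14 | 12 = 14. Stack: [14]
LOAD_FAST b → push 14. Stack: [14, 14]
LOAD_CONST → push 7. Stack: [14, 14, 7]
BINARY_OP // → 14 // 7 = 2. Stack: [14, 2]
BINARY_OP ^ → 14 ^ 2 = 12. Stack: [12]
STORE_FAST w → w=12. Stack: []
LOAD_FAST_LOAD_FAST a,b → push 40,14. Stack: [40, 14]
BINARY_OP - → 40 - 14 = 26. Stack: [26]
LOAD_FAST_LOAD_FAST b,w → push 14,12. Stack: [26, 14, 12]
BINARY_OP * → 14 * 12 = 168. Stack: [26, 168]
BINARY_OP ^ → 26 ^ 168 = 178. Stack: [178]
STORE_FAST v → v=178. Stack: []
LOAD_FAST b → push 14. Stack: [14]
LOAD_CONST → push 7. Stack: [14, 7]
BINARY_OP * → 14 * 7 = 98. Stack: [98]
STORE_FAST q → q=98. Stack: []
LOAD_FAST_LOAD_FAST v,w → push 178,12. Stack: [178, 12]
BINARY_OP % → 178 % 12 = 10. Stack: [10]
STORE_FAST q → q=10. Stack: []
LOAD_FAST b → push 14. Stack: [14]
LOAD_CONST → push 3. Stack: [14, 3]
BINARY_OP >> → 14 >> 3 = 1. Stack: [1]
LOAD_CONST → push 7. Stack: [1, 7]
BINARY_OP % → 1 % 7 = 1. Stack: [1]
STORE_FAST t → t=1. Stack: []
LOAD_FAST t → push 1. Stack: [1]
LOAD_CONST → push 10. Stack: [1, 10]
BINARY_OP - → 1 - 10 = -9. Stack: [-9]
RETURN_VALUE → return -9.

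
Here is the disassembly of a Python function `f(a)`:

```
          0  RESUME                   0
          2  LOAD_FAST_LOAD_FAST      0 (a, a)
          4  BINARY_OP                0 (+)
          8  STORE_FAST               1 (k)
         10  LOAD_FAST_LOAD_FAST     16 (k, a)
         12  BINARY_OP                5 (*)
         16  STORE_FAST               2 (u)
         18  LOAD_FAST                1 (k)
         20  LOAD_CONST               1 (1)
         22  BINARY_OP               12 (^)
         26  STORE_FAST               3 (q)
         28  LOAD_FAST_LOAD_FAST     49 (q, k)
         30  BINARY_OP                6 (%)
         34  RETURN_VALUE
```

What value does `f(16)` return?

1

LOAD_FAST_LOAD_FAST a,a → push 16,16. Stack: [16, 16]
BINARY_OP + → 16 + 16 = 32. Stack: [32]
STORE_FAST k → k=32. Stack: []
LOAD_FAST_LOAD_FAST k,a → push 32,16. Stack: [32, 16]
BINARY_OP * → 32 * 16 = 512. Stack: [512]
STORE_FAST u → u=512. Stack: []
LOAD_FAST k → push 32. Stack: [32]
LOAD_CONST → push 1. Stack: [32, 1]
BINARY_OP ^ → 32 ^ 1 = 33. Stack: [33]
STORE_FAST q → q=33. Stack: []
LOAD_FAST_LOAD_FAST q,k → push 33,32. Stack: [33, 32]
BINARY_OP % → 33 % 32 = 1. Stack: [1]
RETURN_VALUE → return 1.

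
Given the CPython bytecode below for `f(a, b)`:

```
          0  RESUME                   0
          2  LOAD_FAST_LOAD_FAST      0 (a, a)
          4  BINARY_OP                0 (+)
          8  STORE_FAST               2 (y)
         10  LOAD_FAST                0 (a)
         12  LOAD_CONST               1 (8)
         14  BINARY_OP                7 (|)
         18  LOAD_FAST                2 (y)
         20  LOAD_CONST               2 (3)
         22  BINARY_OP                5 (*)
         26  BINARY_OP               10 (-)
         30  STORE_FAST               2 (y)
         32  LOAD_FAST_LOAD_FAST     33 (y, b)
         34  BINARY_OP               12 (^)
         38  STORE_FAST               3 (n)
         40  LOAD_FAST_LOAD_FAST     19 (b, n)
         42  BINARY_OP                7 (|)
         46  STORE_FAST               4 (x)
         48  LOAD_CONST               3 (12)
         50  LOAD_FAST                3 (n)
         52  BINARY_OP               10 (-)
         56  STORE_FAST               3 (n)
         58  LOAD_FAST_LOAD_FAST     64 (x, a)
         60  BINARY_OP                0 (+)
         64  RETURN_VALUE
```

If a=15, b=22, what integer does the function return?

-58

LOAD_FAST_LOAD_FAST a,a → push 15,15. Stack: [15, 15]
BINARY_OP + → 15 + 15 = 30. Stack: [30]
STORE_FAST y → y=30. Stack: []
LOAD_FAST a → push 15. Stack: [15]
LOAD_CONST → push 8. Stack: [15, 8]
BINARY_OP | → 15 | 8 = 15. Stack: [15]
LOAD_FAST y → push 30. Stack: [15, 30]
LOAD_CONST → push 3. Stack: [15, 30, 3]
BINARY_OP * → 30 * 3 = 90. Stack: [15, 90]
BINARY_OP - → 15 - 90 = -75. Stack: [-75]
STORE_FAST y → y=-75. Stack: []
LOAD_FAST_LOAD_FAST y,b → push -75,22. Stack: [-75, 22]
BINARY_OP ^ → -75 ^ 22 = -93. Stack: [-93]
STORE_FAST n → n=-93. Stack: []
LOAD_FAST_LOAD_FAST b,n → push 22,-93. Stack: [22, -93]
BINARY_OP | → 22 | -93 = -73. Stack: [-73]
STORE_FAST x → x=-73. Stack: []
LOAD_CONST → push 12. Stack: [12]
LOAD_FAST n → push -93. Stack: [12, -93]
BINARY_OP - → 12 - -93 = 105. Stack: [105]
STORE_FAST n → n=105. Stack: []
LOAD_FAST_LOAD_FAST x,a → push -73,15. Stack: [-73, 15]
BINARY_OP + → -73 + 15 = -58. Stack: [-58]
RETURN_VALUE → return -58.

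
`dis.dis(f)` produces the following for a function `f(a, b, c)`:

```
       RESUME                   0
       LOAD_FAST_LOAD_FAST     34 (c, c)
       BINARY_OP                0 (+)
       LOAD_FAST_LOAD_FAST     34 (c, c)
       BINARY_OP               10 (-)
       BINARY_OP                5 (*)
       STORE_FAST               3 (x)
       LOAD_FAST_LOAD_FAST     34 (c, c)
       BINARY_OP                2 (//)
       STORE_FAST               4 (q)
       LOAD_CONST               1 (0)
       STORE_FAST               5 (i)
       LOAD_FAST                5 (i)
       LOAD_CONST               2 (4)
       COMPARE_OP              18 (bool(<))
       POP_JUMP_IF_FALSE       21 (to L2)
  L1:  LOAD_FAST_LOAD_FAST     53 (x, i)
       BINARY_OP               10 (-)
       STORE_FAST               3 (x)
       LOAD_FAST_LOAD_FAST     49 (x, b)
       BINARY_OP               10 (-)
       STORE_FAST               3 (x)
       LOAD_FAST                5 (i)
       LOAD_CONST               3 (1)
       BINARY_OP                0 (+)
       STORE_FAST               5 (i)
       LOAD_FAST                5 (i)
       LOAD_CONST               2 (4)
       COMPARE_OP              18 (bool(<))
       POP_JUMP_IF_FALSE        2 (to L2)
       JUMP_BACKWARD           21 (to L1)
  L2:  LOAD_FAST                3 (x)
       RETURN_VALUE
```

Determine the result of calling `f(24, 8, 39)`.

LOAD_FAST_LOAD_FAST c,c → push 39,39
BINARY_OP + → 39 + 39 = 78
LOAD_FAST_LOAD_FAST c,c → push 39,39
BINARY_OP - → 39 - 39 = 0
BINARY_OP * → 78 * 0 = 0
STORE_FAST x → x=0
LOAD_FAST_LOAD_FAST c,c → push 39,39
BINARY_OP // → 39 // 39 = 1
STORE_FAST q → q=1
LOAD_CONST → push 0
STORE_FAST i → i=0
LOAD_FAST i → push 0
LOAD_CONST → push 4
COMPARE_OP bool(<) → 0 vs 4 = True
POP_JUMP_IF_FALSE → pop True; no jump
LOAD_FAST_LOAD_FAST x,i → push 0,0
BINARY_OP - → 0 - 0 = 0
STORE_FAST x → x=0
LOAD_FAST_LOAD_FAST x,b → push 0,8
BINARY_OP - → 0 - 8 = -8
STORE_FAST x → x=-8
LOAD_FAST i → push 0
LOAD_CONST → push 1
BINARY_OP + → 0 + 1 = 1
STORE_FAST i → i=1
LOAD_FAST i → push 1
LOAD_CONST → push 4
COMPARE_OP bool(<) → 1 vs 4 = True
POP_JUMP_IF_FALSE → pop True; no jump
LOAD_FAST_LOAD_FAST x,i → push -8,1
BINARY_OP - → -8 - 1 = -9
STORE_FAST x → x=-9
LOAD_FAST_LOAD_FAST x,b → push -9,8
BINARY_OP - → -9 - 8 = -17
STORE_FAST x → x=-17
LOAD_FAST i → push 1
LOAD_CONST → push 1
BINARY_OP + → 1 + 1 = 2
STORE_FAST i → i=2
LOAD_FAST i → push 2
LOAD_CONST → push 4
COMPARE_OP bool(<) → 2 vs 4 = True
POP_JUMP_IF_FALSE → pop True; no jump
LOAD_FAST_LOAD_FAST x,i → push -17,2
BINARY_OP - → -17 - 2 = -19
STORE_FAST x → x=-19
LOAD_FAST_LOAD_FAST x,b → push -19,8
BINARY_OP - → -19 - 8 = -27
STORE_FAST x → x=-27
LOAD_FAST i → push 2
LOAD_CONST → push 1
BINARY_OP + → 2 + 1 = 3
STORE_FAST i → i=3
LOAD_FAST i → push 3
LOAD_CONST → push 4
COMPARE_OP bool(<) → 3 vs 4 = True
POP_JUMP_IF_FALSE → pop True; no jump
LOAD_FAST_LOAD_FAST x,i → push -27,3
BINARY_OP - → -27 - 3 = -30
STORE_FAST x → x=-30
LOAD_FAST_LOAD_FAST x,b → push -30,8
BINARY_OP - → -30 - 8 = -38
STORE_FAST x → x=-38
LOAD_FAST i → push 3
LOAD_CONST → push 1
BINARY_OP + → 3 + 1 = 4
STORE_FAST i → i=4
LOAD_FAST i → push 4
LOAD_CONST → push 4
COMPARE_OP bool(<) → 4 vs 4 = False
POP_JUMP_IF_FALSE → pop False; jump
LOAD_FAST x → push -38
RETURN_VALUE → return -38.

-38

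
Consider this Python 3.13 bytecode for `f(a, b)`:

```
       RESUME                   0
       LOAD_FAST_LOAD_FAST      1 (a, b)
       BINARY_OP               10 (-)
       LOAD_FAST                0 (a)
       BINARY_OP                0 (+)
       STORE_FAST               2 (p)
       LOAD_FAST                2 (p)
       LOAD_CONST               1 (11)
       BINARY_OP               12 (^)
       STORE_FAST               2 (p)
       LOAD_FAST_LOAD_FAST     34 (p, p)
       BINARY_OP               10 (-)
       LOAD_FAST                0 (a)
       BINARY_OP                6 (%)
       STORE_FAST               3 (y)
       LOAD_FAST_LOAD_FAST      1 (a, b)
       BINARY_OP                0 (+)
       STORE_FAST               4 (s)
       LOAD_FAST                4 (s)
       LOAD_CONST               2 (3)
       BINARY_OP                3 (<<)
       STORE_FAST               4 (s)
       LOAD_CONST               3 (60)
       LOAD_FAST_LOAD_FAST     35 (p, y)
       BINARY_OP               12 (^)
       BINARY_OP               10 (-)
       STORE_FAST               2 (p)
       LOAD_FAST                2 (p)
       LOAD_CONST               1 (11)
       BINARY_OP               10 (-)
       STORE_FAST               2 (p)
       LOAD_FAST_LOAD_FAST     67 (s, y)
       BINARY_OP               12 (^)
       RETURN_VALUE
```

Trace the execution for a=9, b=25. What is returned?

272

LOAD_FAST_LOAD_FAST a,b → push 9,25. Stack: [9, 25]
BINARY_OP - → 9 - 25 = -16. Stack: [-16]
LOAD_FAST a → push 9. Stack: [-16, 9]
BINARY_OP + → -16 + 9 = -7. Stack: [-7]
STORE_FAST p → p=-7. Stack: []
LOAD_FAST p → push -7. Stack: [-7]
LOAD_CONST → push 11. Stack: [-7, 11]
BINARY_OP ^ → -7 ^ 11 = -14. Stack: [-14]
STORE_FAST p → p=-14. Stack: []
LOAD_FAST_LOAD_FAST p,p → push -14,-14. Stack: [-14, -14]
BINARY_OP - → -14 - -14 = 0. Stack: [0]
LOAD_FAST a → push 9. Stack: [0, 9]
BINARY_OP % → 0 % 9 = 0. Stack: [0]
STORE_FAST y → y=0. Stack: []
LOAD_FAST_LOAD_FAST a,b → push 9,25. Stack: [9, 25]
BINARY_OP + → 9 + 25 = 34. Stack: [34]
STORE_FAST s → s=34. Stack: []
LOAD_FAST s → push 34. Stack: [34]
LOAD_CONST → push 3. Stack: [34, 3]
BINARY_OP << → 34 << 3 = 272. Stack: [272]
STORE_FAST s → s=272. Stack: []
LOAD_CONST → push 60. Stack: [60]
LOAD_FAST_LOAD_FAST p,y → push -14,0. Stack: [60, -14, 0]
BINARY_OP ^ → -14 ^ 0 = -14. Stack: [60, -14]
BINARY_OP - → 60 - -14 = 74. Stack: [74]
STORE_FAST p → p=74. Stack: []
LOAD_FAST p → push 74. Stack: [74]
LOAD_CONST → push 11. Stack: [74, 11]
BINARY_OP - → 74 - 11 = 63. Stack: [63]
STORE_FAST p → p=63. Stack: []
LOAD_FAST_LOAD_FAST s,y → push 272,0. Stack: [272, 0]
BINARY_OP ^ → 272 ^ 0 = 272. Stack: [272]
RETURN_VALUE → return 272.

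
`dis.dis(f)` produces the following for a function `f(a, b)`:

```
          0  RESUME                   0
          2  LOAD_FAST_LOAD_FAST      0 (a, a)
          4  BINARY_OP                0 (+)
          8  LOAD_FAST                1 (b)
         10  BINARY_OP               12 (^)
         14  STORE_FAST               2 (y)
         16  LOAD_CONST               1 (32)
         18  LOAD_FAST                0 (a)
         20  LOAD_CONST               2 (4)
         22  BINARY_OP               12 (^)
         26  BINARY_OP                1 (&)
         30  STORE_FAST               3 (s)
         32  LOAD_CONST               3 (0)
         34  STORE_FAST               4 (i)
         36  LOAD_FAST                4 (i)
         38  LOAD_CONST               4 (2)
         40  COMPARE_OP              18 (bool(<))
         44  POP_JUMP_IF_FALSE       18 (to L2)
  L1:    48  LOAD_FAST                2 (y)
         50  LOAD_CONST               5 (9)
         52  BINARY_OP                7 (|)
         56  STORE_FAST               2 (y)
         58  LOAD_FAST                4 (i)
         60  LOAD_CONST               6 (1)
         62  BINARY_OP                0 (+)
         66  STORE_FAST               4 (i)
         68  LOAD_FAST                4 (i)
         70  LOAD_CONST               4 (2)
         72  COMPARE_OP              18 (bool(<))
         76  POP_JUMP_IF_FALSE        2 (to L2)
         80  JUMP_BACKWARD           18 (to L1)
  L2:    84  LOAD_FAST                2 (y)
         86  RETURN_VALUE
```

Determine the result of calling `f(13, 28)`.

15

LOAD_FAST_LOAD_FAST a,a → push 13,13. Stack: [13, 13]
BINARY_OP + → 13 + 13 = 26. Stack: [26]
LOAD_FAST b → push 28. Stack: [26, 28]
BINARY_OP ^ → 26 ^ 28 = 6. Stack: [6]
STORE_FAST y → y=6. Stack: []
LOAD_CONST → push 32. Stack: [32]
LOAD_FAST a → push 13. Stack: [32, 13]
LOAD_CONST → push 4. Stack: [32, 13, 4]
BINARY_OP ^ → 13 ^ 4 = 9. Stack: [32, 9]
BINARY_OP & → 32 & 9 = 0. Stack: [0]
STORE_FAST s → s=0. Stack: []
LOAD_CONST → push 0. Stack: [0]
STORE_FAST i → i=0. Stack: []
LOAD_FAST i → push 0. Stack: [0]
LOAD_CONST → push 2. Stack: [0, 2]
COMPARE_OP bool(<) → 0 vs 2 = True. Stack: [True]
POP_JUMP_IF_FALSE → pop True; no jump. Stack: []
LOAD_FAST y → push 6. Stack: [6]
LOAD_CONST → push 9. Stack: [6, 9]
BINARY_OP | → 6 | 9 = 15. Stack: [15]
STORE_FAST y → y=15. Stack: []
LOAD_FAST i → push 0. Stack: [0]
LOAD_CONST → push 1. Stack: [0, 1]
BINARY_OP + → 0 + 1 = 1. Stack: [1]
STORE_FAST i → i=1. Stack: []
LOAD_FAST i → push 1. Stack: [1]
LOAD_CONST → push 2. Stack: [1, 2]
COMPARE_OP bool(<) → 1 vs 2 = True. Stack: [True]
POP_JUMP_IF_FALSE → pop True; no jump. Stack: []
LOAD_FAST y → push 15. Stack: [15]
LOAD_CONST → push 9. Stack: [15, 9]
BINARY_OP | → 15 | 9 = 15. Stack: [15]
STORE_FAST y → y=15. Stack: []
LOAD_FAST i → push 1. Stack: [1]
LOAD_CONST → push 1. Stack: [1, 1]
BINARY_OP + → 1 + 1 = 2. Stack: [2]
STORE_FAST i → i=2. Stack: []
LOAD_FAST i → push 2. Stack: [2]
LOAD_CONST → push 2. Stack: [2, 2]
COMPARE_OP bool(<) → 2 vs 2 = False. Stack: [False]
POP_JUMP_IF_FALSE → pop False; jump. Stack: []
LOAD_FAST y → push 15. Stack: [15]
RETURN_VALUE → return 15.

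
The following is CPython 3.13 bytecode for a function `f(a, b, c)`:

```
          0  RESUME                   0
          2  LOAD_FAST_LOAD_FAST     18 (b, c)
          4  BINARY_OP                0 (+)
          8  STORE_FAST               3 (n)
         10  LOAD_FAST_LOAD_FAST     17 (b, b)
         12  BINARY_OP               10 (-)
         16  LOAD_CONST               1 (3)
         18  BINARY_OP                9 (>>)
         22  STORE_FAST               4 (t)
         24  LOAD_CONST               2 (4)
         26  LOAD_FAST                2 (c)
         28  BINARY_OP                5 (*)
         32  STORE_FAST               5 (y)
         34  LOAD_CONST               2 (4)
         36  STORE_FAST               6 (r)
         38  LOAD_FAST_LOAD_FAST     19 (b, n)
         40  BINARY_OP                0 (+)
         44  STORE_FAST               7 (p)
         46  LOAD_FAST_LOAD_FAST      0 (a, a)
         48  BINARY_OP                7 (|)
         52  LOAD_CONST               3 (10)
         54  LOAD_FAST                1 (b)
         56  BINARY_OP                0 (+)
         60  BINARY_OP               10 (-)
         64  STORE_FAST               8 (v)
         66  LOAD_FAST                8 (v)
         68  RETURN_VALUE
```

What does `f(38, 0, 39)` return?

LOAD_FAST_LOAD_FAST b,c → push 0,39. Stack: [0, 39]
BINARY_OP + → 0 + 39 = 39. Stack: [39]
STORE_FAST n → n=39. Stack: []
LOAD_FAST_LOAD_FAST b,b → push 0,0. Stack: [0, 0]
BINARY_OP - → 0 - 0 = 0. Stack: [0]
LOAD_CONST → push 3. Stack: [0, 3]
BINARY_OP >> → 0 >> 3 = 0. Stack: [0]
STORE_FAST t → t=0. Stack: []
LOAD_CONST → push 4. Stack: [4]
LOAD_FAST c → push 39. Stack: [4, 39]
BINARY_OP * → 4 * 39 = 156. Stack: [156]
STORE_FAST y → y=156. Stack: []
LOAD_CONST → push 4. Stack: [4]
STORE_FAST r → r=4. Stack: []
LOAD_FAST_LOAD_FAST b,n → push 0,39. Stack: [0, 39]
BINARY_OP + → 0 + 39 = 39. Stack: [39]
STORE_FAST p → p=39. Stack: []
LOAD_FAST_LOAD_FAST a,a → push 38,38. Stack: [38, 38]
BINARY_OP | → 38 | 38 = 38. Stack: [38]
LOAD_CONST → push 10. Stack: [38, 10]
LOAD_FAST b → push 0. Stack: [38, 10, 0]
BINARY_OP + → 10 + 0 = 10. Stack: [38, 10]
BINARY_OP - → 38 - 10 = 28. Stack: [28]
STORE_FAST v → v=28. Stack: []
LOAD_FAST v → push 28. Stack: [28]
RETURN_VALUE → return 28.

28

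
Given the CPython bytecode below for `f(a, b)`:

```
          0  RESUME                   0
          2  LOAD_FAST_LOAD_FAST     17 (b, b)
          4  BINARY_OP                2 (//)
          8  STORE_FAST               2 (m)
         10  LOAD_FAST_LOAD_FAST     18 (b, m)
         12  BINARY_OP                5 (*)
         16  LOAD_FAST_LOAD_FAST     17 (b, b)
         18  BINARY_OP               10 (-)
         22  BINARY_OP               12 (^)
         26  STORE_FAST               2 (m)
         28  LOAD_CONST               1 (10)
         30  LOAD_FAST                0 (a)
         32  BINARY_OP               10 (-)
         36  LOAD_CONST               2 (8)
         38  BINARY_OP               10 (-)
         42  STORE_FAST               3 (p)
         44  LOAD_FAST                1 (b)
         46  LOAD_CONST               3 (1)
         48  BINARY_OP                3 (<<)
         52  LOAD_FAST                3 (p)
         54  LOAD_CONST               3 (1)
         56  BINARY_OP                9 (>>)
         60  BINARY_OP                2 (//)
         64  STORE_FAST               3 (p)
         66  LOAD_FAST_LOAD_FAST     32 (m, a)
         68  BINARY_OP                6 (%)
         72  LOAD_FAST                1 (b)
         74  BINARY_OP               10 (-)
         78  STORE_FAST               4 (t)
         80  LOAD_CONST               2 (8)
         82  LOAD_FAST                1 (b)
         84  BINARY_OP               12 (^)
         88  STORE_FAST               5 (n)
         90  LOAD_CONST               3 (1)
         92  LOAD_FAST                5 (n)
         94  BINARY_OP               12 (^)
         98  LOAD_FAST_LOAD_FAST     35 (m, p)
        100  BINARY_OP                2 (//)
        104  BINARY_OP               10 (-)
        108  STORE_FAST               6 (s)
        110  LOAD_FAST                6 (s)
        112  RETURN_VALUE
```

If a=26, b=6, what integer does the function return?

LOAD_FAST_LOAD_FAST b,b → push 6,6. Stack: [6, 6]
BINARY_OP // → 6 // 6 = 1. Stack: [1]
STORE_FAST m → m=1. Stack: []
LOAD_FAST_LOAD_FAST b,m → push 6,1. Stack: [6, 1]
BINARY_OP * → 6 * 1 = 6. Stack: [6]
LOAD_FAST_LOAD_FAST b,b → push 6,6. Stack: [6, 6, 6]
BINARY_OP - → 6 - 6 = 0. Stack: [6, 0]
BINARY_OP ^ → 6 ^ 0 = 6. Stack: [6]
STORE_FAST m → m=6. Stack: []
LOAD_CONST → push 10. Stack: [10]
LOAD_FAST a → push 26. Stack: [10, 26]
BINARY_OP - → 10 - 26 = -16. Stack: [-16]
LOAD_CONST → push 8. Stack: [-16, 8]
BINARY_OP - → -16 - 8 = -24. Stack: [-24]
STORE_FAST p → p=-24. Stack: []
LOAD_FAST b → push 6. Stack: [6]
LOAD_CONST → push 1. Stack: [6, 1]
BINARY_OP << → 6 << 1 = 12. Stack: [12]
LOAD_FAST p → push -24. Stack: [12, -24]
LOAD_CONST → push 1. Stack: [12, -24, 1]
BINARY_OP >> → -24 >> 1 = -12. Stack: [12, -12]
BINARY_OP // → 12 // -12 = -1. Stack: [-1]
STORE_FAST p → p=-1. Stack: []
LOAD_FAST_LOAD_FAST m,a → push 6,26. Stack: [6, 26]
BINARY_OP % → 6 % 26 = 6. Stack: [6]
LOAD_FAST b → push 6. Stack: [6, 6]
BINARY_OP - → 6 - 6 = 0. Stack: [0]
STORE_FAST t → t=0. Stack: []
LOAD_CONST → push 8. Stack: [8]
LOAD_FAST b → push 6. Stack: [8, 6]
BINARY_OP ^ → 8 ^ 6 = 14. Stack: [14]
STORE_FAST n → n=14. Stack: []
LOAD_CONST → push 1. Stack: [1]
LOAD_FAST n → push 14. Stack: [1, 14]
BINARY_OP ^ → 1 ^ 14 = 15. Stack: [15]
LOAD_FAST_LOAD_FAST m,p → push 6,-1. Stack: [15, 6, -1]
BINARY_OP // → 6 // -1 = -6. Stack: [15, -6]
BINARY_OP - → 15 - -6 = 21. Stack: [21]
STORE_FAST s → s=21. Stack: []
LOAD_FAST s → push 21. Stack: [21]
RETURN_VALUE → return 21.

21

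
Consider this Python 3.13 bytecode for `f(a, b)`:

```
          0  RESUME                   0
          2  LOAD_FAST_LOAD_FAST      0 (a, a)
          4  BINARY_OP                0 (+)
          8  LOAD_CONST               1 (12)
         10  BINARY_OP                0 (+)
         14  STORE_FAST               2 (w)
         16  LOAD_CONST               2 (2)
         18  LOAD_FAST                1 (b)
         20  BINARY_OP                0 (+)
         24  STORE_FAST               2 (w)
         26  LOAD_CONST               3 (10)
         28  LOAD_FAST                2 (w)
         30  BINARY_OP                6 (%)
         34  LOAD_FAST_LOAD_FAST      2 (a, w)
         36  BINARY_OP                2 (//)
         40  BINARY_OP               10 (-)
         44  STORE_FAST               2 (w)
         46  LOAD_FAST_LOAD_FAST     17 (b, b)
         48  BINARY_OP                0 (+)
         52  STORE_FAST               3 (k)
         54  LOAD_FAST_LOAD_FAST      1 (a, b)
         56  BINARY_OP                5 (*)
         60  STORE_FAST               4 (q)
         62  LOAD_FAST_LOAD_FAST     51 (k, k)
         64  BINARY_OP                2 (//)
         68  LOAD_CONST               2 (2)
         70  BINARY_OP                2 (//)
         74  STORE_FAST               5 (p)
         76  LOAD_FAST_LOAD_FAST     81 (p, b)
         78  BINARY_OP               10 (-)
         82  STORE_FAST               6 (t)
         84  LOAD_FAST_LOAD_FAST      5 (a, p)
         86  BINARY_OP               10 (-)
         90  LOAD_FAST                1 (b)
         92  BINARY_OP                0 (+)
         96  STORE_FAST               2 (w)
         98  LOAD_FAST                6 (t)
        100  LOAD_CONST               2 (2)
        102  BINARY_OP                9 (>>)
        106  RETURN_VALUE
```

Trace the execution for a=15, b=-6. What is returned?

1

LOAD_FAST_LOAD_FAST a,a → push 15,15. Stack: [15, 15]
BINARY_OP + → 15 + 15 = 30. Stack: [30]
LOAD_CONST → push 12. Stack: [30, 12]
BINARY_OP + → 30 + 12 = 42. Stack: [42]
STORE_FAST w → w=42. Stack: []
LOAD_CONST → push 2. Stack: [2]
LOAD_FAST b → push -6. Stack: [2, -6]
BINARY_OP + → 2 + -6 = -4. Stack: [-4]
STORE_FAST w → w=-4. Stack: []
LOAD_CONST → push 10. Stack: [10]
LOAD_FAST w → push -4. Stack: [10, -4]
BINARY_OP % → 10 % -4 = -2. Stack: [-2]
LOAD_FAST_LOAD_FAST a,w → push 15,-4. Stack: [-2, 15, -4]
BINARY_OP // → 15 // -4 = -4. Stack: [-2, -4]
BINARY_OP - → -2 - -4 = 2. Stack: [2]
STORE_FAST w → w=2. Stack: []
LOAD_FAST_LOAD_FAST b,b → push -6,-6. Stack: [-6, -6]
BINARY_OP + → -6 + -6 = -12. Stack: [-12]
STORE_FAST k → k=-12. Stack: []
LOAD_FAST_LOAD_FAST a,b → push 15,-6. Stack: [15, -6]
BINARY_OP * → 15 * -6 = -90. Stack: [-90]
STORE_FAST q → q=-90. Stack: []
LOAD_FAST_LOAD_FAST k,k → push -12,-12. Stack: [-12, -12]
BINARY_OP // → -12 // -12 = 1. Stack: [1]
LOAD_CONST → push 2. Stack: [1, 2]
BINARY_OP // → 1 // 2 = 0. Stack: [0]
STORE_FAST p → p=0. Stack: []
LOAD_FAST_LOAD_FAST p,b → push 0,-6. Stack: [0, -6]
BINARY_OP - → 0 - -6 = 6. Stack: [6]
STORE_FAST t → t=6. Stack: []
LOAD_FAST_LOAD_FAST a,p → push 15,0. Stack: [15, 0]
BINARY_OP - → 15 - 0 = 15. Stack: [15]
LOAD_FAST b → push -6. Stack: [15, -6]
BINARY_OP + → 15 + -6 = 9. Stack: [9]
STORE_FAST w → w=9. Stack: []
LOAD_FAST t → push 6. Stack: [6]
LOAD_CONST → push 2. Stack: [6, 2]
BINARY_OP >> → 6 >> 2 = 1. Stack: [1]
RETURN_VALUE → return 1.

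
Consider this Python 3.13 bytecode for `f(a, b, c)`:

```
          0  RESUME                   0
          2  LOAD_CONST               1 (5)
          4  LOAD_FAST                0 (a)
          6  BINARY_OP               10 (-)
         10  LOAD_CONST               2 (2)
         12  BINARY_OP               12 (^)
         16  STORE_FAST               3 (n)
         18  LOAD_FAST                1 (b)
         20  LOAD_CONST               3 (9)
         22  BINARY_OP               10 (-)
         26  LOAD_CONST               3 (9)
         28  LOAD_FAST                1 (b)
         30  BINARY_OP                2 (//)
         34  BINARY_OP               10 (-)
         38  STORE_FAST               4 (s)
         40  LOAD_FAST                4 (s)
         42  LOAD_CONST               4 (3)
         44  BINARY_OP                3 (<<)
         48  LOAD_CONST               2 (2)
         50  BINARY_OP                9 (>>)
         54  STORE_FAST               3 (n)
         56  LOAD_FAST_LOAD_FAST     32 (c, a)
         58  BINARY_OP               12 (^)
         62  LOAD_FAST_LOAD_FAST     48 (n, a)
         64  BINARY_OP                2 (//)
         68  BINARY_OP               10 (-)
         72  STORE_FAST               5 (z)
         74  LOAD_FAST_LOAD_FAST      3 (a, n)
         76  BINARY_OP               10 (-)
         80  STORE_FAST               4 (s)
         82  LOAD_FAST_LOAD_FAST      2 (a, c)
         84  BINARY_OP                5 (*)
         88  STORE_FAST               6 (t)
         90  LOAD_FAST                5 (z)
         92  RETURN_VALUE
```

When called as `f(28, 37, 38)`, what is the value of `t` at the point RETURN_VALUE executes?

LOAD_CONST → push 5. Stack: [5]
LOAD_FAST a → push 28. Stack: [5, 28]
BINARY_OP - → 5 - 28 = -23. Stack: [-23]
LOAD_CONST → push 2. Stack: [-23, 2]
BINARY_OP ^ → -23 ^ 2 = -21. Stack: [-21]
STORE_FAST n → n=-21. Stack: []
LOAD_FAST b → push 37. Stack: [37]
LOAD_CONST → push 9. Stack: [37, 9]
BINARY_OP - → 37 - 9 = 28. Stack: [28]
LOAD_CONST → push 9. Stack: [28, 9]
LOAD_FAST b → push 37. Stack: [28, 9, 37]
BINARY_OP // → 9 // 37 = 0. Stack: [28, 0]
BINARY_OP - → 28 - 0 = 28. Stack: [28]
STORE_FAST s → s=28. Stack: []
LOAD_FAST s → push 28. Stack: [28]
LOAD_CONST → push 3. Stack: [28, 3]
BINARY_OP << → 28 << 3 = 224. Stack: [224]
LOAD_CONST → push 2. Stack: [224, 2]
BINARY_OP >> → 224 >> 2 = 56. Stack: [56]
STORE_FAST n → n=56. Stack: []
LOAD_FAST_LOAD_FAST c,a → push 38,28. Stack: [38, 28]
BINARY_OP ^ → 38 ^ 28 = 58. Stack: [58]
LOAD_FAST_LOAD_FAST n,a → push 56,28. Stack: [58, 56, 28]
BINARY_OP // → 56 // 28 = 2. Stack: [58, 2]
BINARY_OP - → 58 - 2 = 56. Stack: [56]
STORE_FAST z → z=56. Stack: []
LOAD_FAST_LOAD_FAST a,n → push 28,56. Stack: [28, 56]
BINARY_OP - → 28 - 56 = -28. Stack: [-28]
STORE_FAST s → s=-28. Stack: []
LOAD_FAST_LOAD_FAST a,c → push 28,38. Stack: [28, 38]
BINARY_OP * → 28 * 38 = 1064. Stack: [1064]
STORE_FAST t → t=1064. Stack: []
LOAD_FAST z → push 56. Stack: [56]
RETURN_VALUE → return 56.

1064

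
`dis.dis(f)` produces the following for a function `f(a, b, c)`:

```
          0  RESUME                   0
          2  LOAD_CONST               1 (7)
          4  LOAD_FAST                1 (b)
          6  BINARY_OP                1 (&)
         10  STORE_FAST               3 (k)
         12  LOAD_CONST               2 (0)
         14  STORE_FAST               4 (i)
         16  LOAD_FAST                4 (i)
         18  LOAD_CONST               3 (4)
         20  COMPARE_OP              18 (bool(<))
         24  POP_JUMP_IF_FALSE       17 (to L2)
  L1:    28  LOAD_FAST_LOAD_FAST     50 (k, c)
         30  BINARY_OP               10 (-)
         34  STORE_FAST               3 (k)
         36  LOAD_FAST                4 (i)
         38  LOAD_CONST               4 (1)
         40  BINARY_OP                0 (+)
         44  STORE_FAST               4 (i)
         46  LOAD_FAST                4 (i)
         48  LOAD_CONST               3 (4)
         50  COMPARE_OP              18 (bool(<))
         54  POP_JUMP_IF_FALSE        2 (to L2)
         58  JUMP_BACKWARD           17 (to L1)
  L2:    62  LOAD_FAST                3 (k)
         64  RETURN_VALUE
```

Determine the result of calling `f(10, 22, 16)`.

LOAD_CONST → push 7. Stack: [7]
LOAD_FAST b → push 22. Stack: [7, 22]
BINARY_OP & → 7 & 22 = 6. Stack: [6]
STORE_FAST k → k=6. Stack: []
LOAD_CONST → push 0. Stack: [0]
STORE_FAST i → i=0. Stack: []
LOAD_FAST i → push 0. Stack: [0]
LOAD_CONST → push 4. Stack: [0, 4]
COMPARE_OP bool(<) → 0 vs 4 = True. Stack: [True]
POP_JUMP_IF_FALSE → pop True; no jump. Stack: []
LOAD_FAST_LOAD_FAST k,c → push 6,16. Stack: [6, 16]
BINARY_OP - → 6 - 16 = -10. Stack: [-10]
STORE_FAST k → k=-10. Stack: []
LOAD_FAST i → push 0. Stack: [0]
LOAD_CONST → push 1. Stack: [0, 1]
BINARY_OP + → 0 + 1 = 1. Stack: [1]
STORE_FAST i → i=1. Stack: []
LOAD_FAST i → push 1. Stack: [1]
LOAD_CONST → push 4. Stack: [1, 4]
COMPARE_OP bool(<) → 1 vs 4 = True. Stack: [True]
POP_JUMP_IF_FALSE → pop True; no jump. Stack: []
LOAD_FAST_LOAD_FAST k,c → push -10,16. Stack: [-10, 16]
BINARY_OP - → -10 - 16 = -26. Stack: [-26]
STORE_FAST k → k=-26. Stack: []
LOAD_FAST i → push 1. Stack: [1]
LOAD_CONST → push 1. Stack: [1, 1]
BINARY_OP + → 1 + 1 = 2. Stack: [2]
STORE_FAST i → i=2. Stack: []
LOAD_FAST i → push 2. Stack: [2]
LOAD_CONST → push 4. Stack: [2, 4]
COMPARE_OP bool(<) → 2 vs 4 = True. Stack: [True]
POP_JUMP_IF_FALSE → pop True; no jump. Stack: []
LOAD_FAST_LOAD_FAST k,c → push -26,16. Stack: [-26, 16]
BINARY_OP - → -26 - 16 = -42. Stack: [-42]
STORE_FAST k → k=-42. Stack: []
LOAD_FAST i → push 2. Stack: [2]
LOAD_CONST → push 1. Stack: [2, 1]
BINARY_OP + → 2 + 1 = 3. Stack: [3]
STORE_FAST i → i=3. Stack: []
LOAD_FAST i → push 3. Stack: [3]
LOAD_CONST → push 4. Stack: [3, 4]
COMPARE_OP bool(<) → 3 vs 4 = True. Stack: [True]
POP_JUMP_IF_FALSE → pop True; no jump. Stack: []
LOAD_FAST_LOAD_FAST k,c → push -42,16. Stack: [-42, 16]
BINARY_OP - → -42 - 16 = -58. Stack: [-58]
STORE_FAST k → k=-58. Stack: []
LOAD_FAST i → push 3. Stack: [3]
LOAD_CONST → push 1. Stack: [3, 1]
BINARY_OP + → 3 + 1 = 4. Stack: [4]
STORE_FAST i → i=4. Stack: []
LOAD_FAST i → push 4. Stack: [4]
LOAD_CONST → push 4. Stack: [4, 4]
COMPARE_OP bool(<) → 4 vs 4 = False. Stack: [False]
POP_JUMP_IF_FALSE → pop False; jump. Stack: []
LOAD_FAST k → push -58. Stack: [-58]
RETURN_VALUE → return -58.

-58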